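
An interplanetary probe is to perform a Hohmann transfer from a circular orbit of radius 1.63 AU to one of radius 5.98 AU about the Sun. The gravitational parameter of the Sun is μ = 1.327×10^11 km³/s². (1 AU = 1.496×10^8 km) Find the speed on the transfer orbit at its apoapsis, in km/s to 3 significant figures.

In km: r₁ = 1.63 × 1.496×10^8 = 2.43848×10^8 km; r₂ = 5.98 × 1.496×10^8 = 8.94608×10^8 km.
Semi-major axis of the transfer orbit: a_t = (2.43848×10^8 + 8.94608×10^8)/2 = 5.69228×10^8 km.
At apoapsis, r = 8.94608×10^8 km.
Applying v² = μ(2/r − 1/a_t): v = 7.971 km/s.

v = 7.97 km/s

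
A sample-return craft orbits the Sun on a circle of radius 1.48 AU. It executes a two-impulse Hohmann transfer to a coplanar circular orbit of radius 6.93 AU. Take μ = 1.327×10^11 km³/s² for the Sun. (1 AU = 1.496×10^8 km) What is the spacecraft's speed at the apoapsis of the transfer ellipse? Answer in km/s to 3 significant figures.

v = 6.71 km/s

In km: r₁ = 1.48 × 1.496×10^8 = 2.21408×10^8 km; r₂ = 6.93 × 1.496×10^8 = 1.036728×10^9 km.
The Hohmann ellipse has a_t = (r₁ + r₂)/2 = 6.29068×10^8 km.
At apoapsis, r = 1.036728×10^9 km.
Vis-viva: v = √[μ(2/r − 1/a_t)] = √[1.327×10^11 × (2/1.036728×10^9 − 1/6.29068×10^8)] = 6.712 km/s.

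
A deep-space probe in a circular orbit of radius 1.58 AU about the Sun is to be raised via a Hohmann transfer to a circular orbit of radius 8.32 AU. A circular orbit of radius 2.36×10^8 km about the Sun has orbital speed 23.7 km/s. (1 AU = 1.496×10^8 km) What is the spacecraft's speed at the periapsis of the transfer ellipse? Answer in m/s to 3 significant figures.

From the circular-orbit relation v² = μ/r at r = 2.36×10^8 km: μ = v²r = (23.7)² × 2.36×10^8 = 1.32559×10^11 km³/s².
In km: r₁ = 1.58 × 1.496×10^8 = 2.36368×10^8 km; r₂ = 8.32 × 1.496×10^8 = 1.244672×10^9 km.
The Hohmann ellipse has a_t = (r₁ + r₂)/2 = 7.4052×10^8 km.
The periapsis of the transfer ellipse is at r = 2.36368×10^8 km.
Applying v² = μ(2/r − 1/a_t): v = 30.70 km/s.

v = 30700 m/s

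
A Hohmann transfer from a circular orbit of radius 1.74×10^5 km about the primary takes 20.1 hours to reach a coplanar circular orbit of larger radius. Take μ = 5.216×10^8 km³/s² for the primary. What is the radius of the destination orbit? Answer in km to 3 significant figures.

r₂ = 1.13×10^6 km

Transfer time t = 20.1 hours = 72360 s, and t = π√(a_t³/μ).
So a_t = (μ t²/π²)^(1/3) = (5.216×10^8 × (72360)² / π²)^(1/3) = 6.5165×10^5 km.
Since a_t = (r₁ + r₂)/2, r₂ = 2a_t − r₁ = 2×6.5165×10^5 − 1.740×10^5 = 1.1293×10^6 km.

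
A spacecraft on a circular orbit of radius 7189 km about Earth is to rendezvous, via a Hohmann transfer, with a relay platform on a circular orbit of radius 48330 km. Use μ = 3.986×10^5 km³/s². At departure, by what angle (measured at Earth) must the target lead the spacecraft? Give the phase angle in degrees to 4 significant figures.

φ = 101.6°

Transfer-ellipse semi-major axis a_t = (r₁ + r₂)/2 = (7189 + 48330)/2 = 27759.5 km.
Transfer time t = π√(a_t³/μ) = 23014.35 s.
Target angular speed ω₂ = √(μ/r₂³) = 5.942148×10^-5 rad/s.
Angle swept by the target during transfer: ω₂·t = 1.36755 rad = 78.355°.
Arrival is 180° from departure on the ellipse, so φ = 180° − 78.355° = 101.6°.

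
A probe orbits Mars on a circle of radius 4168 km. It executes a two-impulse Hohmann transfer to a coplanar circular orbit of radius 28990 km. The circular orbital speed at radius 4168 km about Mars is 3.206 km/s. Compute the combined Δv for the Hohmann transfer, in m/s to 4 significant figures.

Δv = 1640 m/s

From the circular-orbit relation v² = μ/r at r = 4168 km: μ = v²r = (3.206)² × 4168 = 42840.5 km³/s².
The Hohmann ellipse has a_t = (r₁ + r₂)/2 = 16579 km.
At r₁ the circular-orbit speed is v₁ = √(μ/r₁) = 3.2060 km/s.
On the transfer ellipse at r₁, v² = μ(2/r − 1/a) gives v_p = √[μ(2/r₁ − 1/a_t)] = 4.2394 km/s.
First burn Δv₁ = |v_p − v₁| = 1.0334 km/s.
Circular speed at r₂: v₂ = √(μ/r₂) = 1.21564 km/s.
Transfer-orbit speed at r₂: v_a = √[μ(2/r₂ − 1/a_t)] = 0.609520 km/s.
Second burn Δv₂ = |v₂ − v_a| = 0.60612 km/s.
Total Δv = Δv₁ + Δv₂ = 1.640 km/s.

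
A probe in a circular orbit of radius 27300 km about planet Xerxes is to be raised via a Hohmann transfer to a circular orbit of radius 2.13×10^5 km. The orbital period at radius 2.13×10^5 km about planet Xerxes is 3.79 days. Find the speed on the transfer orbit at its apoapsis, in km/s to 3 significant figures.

v = 1.95 km/s

From Kepler's third law T² = 4π²r³/μ at r = 2.13×10^5 km, T = 3.79 days = 3.79 × 86400 s = 3.27456×10^5 s: μ = 4π²r³/T² = 3.55789×10^6 km³/s².
Semi-major axis of the transfer orbit: a_t = (27300 + 2.130×10^5)/2 = 1.2015×10^5 km.
At apoapsis, r = 2.130×10^5 km.
From the vis-viva equation, v = √[μ(2/r − 1/a_t)] = 1.948 km/s.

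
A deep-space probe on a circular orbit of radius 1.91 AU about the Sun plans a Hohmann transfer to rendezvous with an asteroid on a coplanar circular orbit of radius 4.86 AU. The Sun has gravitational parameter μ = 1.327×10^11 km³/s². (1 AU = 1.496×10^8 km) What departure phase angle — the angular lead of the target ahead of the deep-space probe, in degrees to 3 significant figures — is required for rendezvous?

φ = 75.4°

In km: r₁ = 1.91 × 1.496×10^8 = 2.85736×10^8 km; r₂ = 4.86 × 1.496×10^8 = 7.27056×10^8 km.
Semi-major axis of the transfer orbit: a_t = (2.85736×10^8 + 7.27056×10^8)/2 = 5.06396×10^8 km.
Transfer time t = π√(a_t³/μ) = 9.828×10^7 s.
Target angular speed ω₂ = √(μ/r₂³) = 1.858×10^-8 rad/s.
Angle swept by the target during transfer: ω₂·t = 1.826 rad = 104.6°.
Arrival is 180° from departure on the ellipse, so φ = 180° − 104.6° = 75.4°.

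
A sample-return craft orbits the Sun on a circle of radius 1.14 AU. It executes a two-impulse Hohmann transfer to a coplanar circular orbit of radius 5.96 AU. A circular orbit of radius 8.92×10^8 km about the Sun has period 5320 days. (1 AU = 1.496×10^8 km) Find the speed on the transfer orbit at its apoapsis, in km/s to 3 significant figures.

v = 6.91 km/s

From Kepler's third law T² = 4π²r³/μ at r = 8.92×10^8 km, T = 5320 days = 5320 × 86400 s = 4.59648×10^8 s: μ = 4π²r³/T² = 1.32618×10^11 km³/s².
In km: r₁ = 1.14 × 1.496×10^8 = 1.70544×10^8 km; r₂ = 5.96 × 1.496×10^8 = 8.91616×10^8 km.
Semi-major axis of the transfer orbit: a_t = (1.70544×10^8 + 8.91616×10^8)/2 = 5.3108×10^8 km.
The apoapsis of the transfer ellipse is at r = 8.91616×10^8 km.
From the vis-viva equation, v = √[μ(2/r − 1/a_t)] = 6.911 km/s.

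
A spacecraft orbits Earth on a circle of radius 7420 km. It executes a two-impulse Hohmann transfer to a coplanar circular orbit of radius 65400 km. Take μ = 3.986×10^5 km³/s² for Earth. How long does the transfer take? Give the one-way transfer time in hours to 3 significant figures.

t = 9.60 hours

Semi-major axis of the transfer orbit: a_t = (7420 + 65400)/2 = 36410 km.
Half the transfer-orbit period gives t = π√(a_t³/μ) = 34570 s.
Converting: 34570 s ÷ 3600 s/hour = 9.60 hours.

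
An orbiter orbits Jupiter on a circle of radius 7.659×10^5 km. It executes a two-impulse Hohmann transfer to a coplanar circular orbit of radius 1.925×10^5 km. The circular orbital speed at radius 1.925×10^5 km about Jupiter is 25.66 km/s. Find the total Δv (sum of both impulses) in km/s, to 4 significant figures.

From the circular-orbit relation v² = μ/r at r = 1.925×10^5 km: μ = v²r = (25.66)² × 1.925×10^5 = 1.26749×10^8 km³/s².
Semi-major axis of the transfer orbit: a_t = (7.659×10^5 + 1.925×10^5)/2 = 4.792×10^5 km.
Circular speed at r₁: v₁ = √(μ/r₁) = √(1.26749×10^8/7.659×10^5) = 12.8643 km/s.
Transfer-orbit speed at r₁ (vis-viva): v_a = √[μ(2/r₁ − 1/a_t)] = 8.15348 km/s.
First burn Δv₁ = |v_a − v₁| = 4.711 km/s.
At r₂, v₂ = √(μ/r₂) = 25.66 km/s.
Transfer-orbit speed at r₂: v_p = √[μ(2/r₂ − 1/a_t)] = 32.44 km/s.
Second burn Δv₂ = |v₂ − v_p| = 6.780 km/s.
Δv = Δv₁ + Δv₂ = 4.711 + 6.780 = 11.49 km/s.

Δv = 11.49 km/s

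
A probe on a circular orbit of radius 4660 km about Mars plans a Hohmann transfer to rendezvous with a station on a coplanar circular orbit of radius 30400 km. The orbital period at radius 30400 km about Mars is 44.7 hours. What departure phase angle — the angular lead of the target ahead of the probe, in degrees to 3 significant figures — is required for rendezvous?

From Kepler's third law T² = 4π²r³/μ at r = 30400 km, T = 44.7 hours = 44.7 × 3600 s = 1.6092×10^5 s: μ = 4π²r³/T² = 42831.2 km³/s².
Transfer-ellipse semi-major axis a_t = (r₁ + r₂)/2 = (4660 + 30400)/2 = 17530 km.
The half-period of the transfer ellipse is t = π√(a_t³/μ) = 35230 s.
Target angular speed ω₂ = √(μ/r₂³) = 3.905×10^-5 rad/s.
Angle swept by the target during transfer: ω₂·t = 1.3757 rad = 78.82°.
The probe traverses 180° on the transfer ellipse, so the target must lead by 180° − 78.82° = 101°.

φ = 101°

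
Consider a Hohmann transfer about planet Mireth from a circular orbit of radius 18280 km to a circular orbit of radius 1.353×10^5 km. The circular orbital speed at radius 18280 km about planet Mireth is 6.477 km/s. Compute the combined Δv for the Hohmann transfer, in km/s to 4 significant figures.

Δv = 3.340 km/s

From the circular-orbit relation v² = μ/r at r = 18280 km: μ = v²r = (6.477)² × 18280 = 7.66874×10^5 km³/s².
The Hohmann ellipse has a_t = (r₁ + r₂)/2 = 76790 km.
Circular speed at r₁: v₁ = √(μ/r₁) = √(7.66874×10^5/18280) = 6.4770 km/s.
On the transfer ellipse at r₁, vis-viva equation gives v_p = √[μ(2/r₁ − 1/a_t)] = 8.5975 km/s.
First burn Δv₁ = |v_p − v₁| = 2.1205 km/s.
At r₂, v₂ = √(μ/r₂) = 2.38075 km/s.
Transfer-orbit speed at r₂: v_a = √[μ(2/r₂ − 1/a_t)] = 1.16158 km/s.
Second burn Δv₂ = |v₂ − v_a| = 1.2192 km/s.
Δv = Δv₁ + Δv₂ = 2.1205 + 1.2192 = 3.340 km/s.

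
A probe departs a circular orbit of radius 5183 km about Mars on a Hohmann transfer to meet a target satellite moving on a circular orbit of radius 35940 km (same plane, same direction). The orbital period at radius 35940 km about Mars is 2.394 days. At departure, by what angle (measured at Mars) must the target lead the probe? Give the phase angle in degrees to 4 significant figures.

From Kepler's third law T² = 4π²r³/μ at r = 35940 km, T = 2.394 days = 2.394 × 86400 s = 2.068416×10^5 s: μ = 4π²r³/T² = 42836.9 km³/s².
Transfer-ellipse semi-major axis a_t = (r₁ + r₂)/2 = (5183 + 35940)/2 = 20561.5 km.
The half-period of the transfer ellipse is t = π√(a_t³/μ) = 44750 s.
Target angular speed ω₂ = √(μ/r₂³) = 3.038×10^-5 rad/s.
Angle swept by the target during transfer: ω₂·t = 1.3595 rad = 77.89°.
The probe traverses 180° on the transfer ellipse, so the target must lead by 180° − 77.89° = 102.1°.

φ = 102.1°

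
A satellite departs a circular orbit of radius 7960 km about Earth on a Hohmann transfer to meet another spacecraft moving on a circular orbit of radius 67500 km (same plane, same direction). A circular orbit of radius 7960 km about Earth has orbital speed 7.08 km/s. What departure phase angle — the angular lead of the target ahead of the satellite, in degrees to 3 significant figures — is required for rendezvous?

From the circular-orbit relation v² = μ/r at r = 7960 km: μ = v²r = (7.08)² × 7960 = 3.99006×10^5 km³/s².
Semi-major axis of the transfer orbit: a_t = (7960 + 67500)/2 = 37730 km.
Transfer time t = π√(a_t³/μ) = 36450 s.
The target's mean motion on its circular orbit is ω₂ = √(μ/r₂³) = 3.602×10^-5 rad/s.
Angle swept by the target during transfer: ω₂·t = 1.3129 rad = 75.22°.
Arrival is 180° from departure on the ellipse, so φ = 180° − 75.22° = 105°.

φ = 105°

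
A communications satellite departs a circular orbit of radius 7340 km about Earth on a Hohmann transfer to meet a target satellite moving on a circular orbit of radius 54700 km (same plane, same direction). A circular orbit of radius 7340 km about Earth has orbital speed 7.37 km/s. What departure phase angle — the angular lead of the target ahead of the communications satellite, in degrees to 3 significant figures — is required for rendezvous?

φ = 103°

From the circular-orbit relation v² = μ/r at r = 7340 km: μ = v²r = (7.37)² × 7340 = 3.98686×10^5 km³/s².
Semi-major axis of the transfer orbit: a_t = (7340 + 54700)/2 = 31020 km.
Transfer time t = π√(a_t³/μ) = 27180 s.
The target's mean motion on its circular orbit is ω₂ = √(μ/r₂³) = 4.936×10^-5 rad/s.
Angle swept by the target during transfer: ω₂·t = 1.3416 rad = 76.87°.
Arrival is 180° from departure on the ellipse, so φ = 180° − 76.87° = 103°.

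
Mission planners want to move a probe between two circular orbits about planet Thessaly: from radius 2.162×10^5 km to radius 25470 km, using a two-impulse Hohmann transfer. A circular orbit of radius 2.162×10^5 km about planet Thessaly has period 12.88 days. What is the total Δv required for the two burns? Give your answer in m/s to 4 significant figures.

From Kepler's third law T² = 4π²r³/μ at r = 2.162×10^5 km, T = 12.88 days = 12.88 × 86400 s = 1.112832×10^6 s: μ = 4π²r³/T² = 3.22157×10^5 km³/s².
Transfer-ellipse semi-major axis a_t = (r₁ + r₂)/2 = (2.162×10^5 + 25470)/2 = 1.20835×10^5 km.
At r₁ the circular-orbit speed is v₁ = √(μ/r₁) = 1.2207 km/s.
On the transfer ellipse at r₁, vis-viva equation gives v_a = √[μ(2/r₁ − 1/a_t)] = 0.56043 km/s.
First burn Δv₁ = |v_a − v₁| = 0.6603 km/s.
At r₂, v₂ = √(μ/r₂) = 3.556 km/s.
Transfer-orbit speed at r₂: v_p = √[μ(2/r₂ − 1/a_t)] = 4.757 km/s.
Second burn Δv₂ = |v₂ − v_p| = 1.201 km/s.
Total Δv = Δv₁ + Δv₂ = 1.861 km/s.

Δv = 1861 m/s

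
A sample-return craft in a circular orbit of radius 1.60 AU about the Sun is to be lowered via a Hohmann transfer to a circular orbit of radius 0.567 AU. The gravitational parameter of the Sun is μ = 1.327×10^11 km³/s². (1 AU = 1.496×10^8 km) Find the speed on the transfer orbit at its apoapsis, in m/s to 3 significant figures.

In km: r₁ = 1.60 × 1.496×10^8 = 2.3936×10^8 km; r₂ = 0.567 × 1.496×10^8 = 8.48232×10^7 km.
Semi-major axis of the transfer orbit: a_t = (2.3936×10^8 + 8.48232×10^7)/2 = 1.620916×10^8 km.
At apoapsis, r = 2.3936×10^8 km.
From the vis-viva equation, v = √[μ(2/r − 1/a_t)] = 17.03 km/s.

v = 17000 m/s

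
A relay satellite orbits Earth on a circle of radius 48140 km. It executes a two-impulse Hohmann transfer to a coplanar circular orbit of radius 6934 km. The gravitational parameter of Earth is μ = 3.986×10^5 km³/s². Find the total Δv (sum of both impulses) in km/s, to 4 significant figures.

Transfer-ellipse semi-major axis a_t = (r₁ + r₂)/2 = (48140 + 6934)/2 = 27537 km.
Circular speed at r₁: v₁ = √(μ/r₁) = √(3.986×10^5/48140) = 2.8775 km/s.
On the transfer ellipse at r₁, vis-viva equation gives v_a = √[μ(2/r₁ − 1/a_t)] = 1.4439 km/s.
First burn Δv₁ = |v_a − v₁| = 1.4336 km/s.
At r₂, v₂ = √(μ/r₂) = 7.58188 km/s.
Transfer-orbit speed at r₂: v_p = √[μ(2/r₂ − 1/a_t)] = 10.0247 km/s.
Second burn Δv₂ = |v₂ − v_p| = 2.4428 km/s.
Total Δv = Δv₁ + Δv₂ = 3.876 km/s.

Δv = 3.876 km/s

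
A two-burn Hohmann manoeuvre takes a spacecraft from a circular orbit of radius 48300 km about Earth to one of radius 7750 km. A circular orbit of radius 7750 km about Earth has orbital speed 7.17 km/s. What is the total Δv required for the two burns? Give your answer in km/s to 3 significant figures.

Δv = 3.60 km/s

From the circular-orbit relation v² = μ/r at r = 7750 km: μ = v²r = (7.17)² × 7750 = 3.98419×10^5 km³/s².
Semi-major axis of the transfer orbit: a_t = (48300 + 7750)/2 = 28025 km.
At r₁ the circular-orbit speed is v₁ = √(μ/r₁) = 2.872 km/s.
Transfer-orbit speed at r₁ (vis-viva equation): v_a = √[μ(2/r₁ − 1/a_t)] = 1.510 km/s.
First burn Δv₁ = |v_a − v₁| = 1.362 km/s.
At r₂, v₂ = √(μ/r₂) = 7.170 km/s.
Transfer-orbit speed at r₂: v_p = √[μ(2/r₂ − 1/a_t)] = 9.413 km/s.
Second burn Δv₂ = |v₂ − v_p| = 2.243 km/s.
Total Δv = Δv₁ + Δv₂ = 3.605 km/s.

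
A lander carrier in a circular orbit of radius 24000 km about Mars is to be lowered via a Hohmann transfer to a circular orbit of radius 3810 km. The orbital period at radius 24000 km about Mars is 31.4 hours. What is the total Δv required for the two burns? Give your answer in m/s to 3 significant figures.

From Kepler's third law T² = 4π²r³/μ at r = 24000 km, T = 31.4 hours = 31.4 × 3600 s = 1.1304×10^5 s: μ = 4π²r³/T² = 42710.0 km³/s².
Transfer-ellipse semi-major axis a_t = (r₁ + r₂)/2 = (24000 + 3810)/2 = 13905 km.
Circular speed at r₁: v₁ = √(μ/r₁) = √(42710.0/24000) = 1.33401 km/s.
On the transfer ellipse at r₁, v² = μ(2/r − 1/a) gives v_a = √[μ(2/r₁ − 1/a_t)] = 0.698290 km/s.
First burn Δv₁ = |v_a − v₁| = 0.63572 km/s.
Circular speed at r₂: v₂ = √(μ/r₂) = 3.3481 km/s.
Transfer-orbit speed at r₂: v_p = √[μ(2/r₂ − 1/a_t)] = 4.3987 km/s.
Second burn Δv₂ = |v₂ − v_p| = 1.0506 km/s.
Δv = Δv₁ + Δv₂ = 0.63572 + 1.0506 = 1.686 km/s.

Δv = 1690 m/s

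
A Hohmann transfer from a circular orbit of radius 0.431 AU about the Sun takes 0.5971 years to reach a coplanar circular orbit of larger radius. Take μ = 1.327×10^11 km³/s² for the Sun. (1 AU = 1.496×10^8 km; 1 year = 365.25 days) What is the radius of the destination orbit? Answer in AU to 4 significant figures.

r₂ = 1.820 AU

In km: r₁ = 0.431 × 1.496×10^8 = 6.44776×10^7 km.
Transfer time t = 0.5971 years × 365.25 × 86400 s = 1.884304296×10^7 s, and t = π√(a_t³/μ).
So a_t = (μ t²/π²)^(1/3) = (1.327×10^11 × (1.884304296×10^7)² / π²)^(1/3) = 1.6838×10^8 km.
Since a_t = (r₁ + r₂)/2, r₂ = 2a_t − r₁ = 2×1.6838×10^8 − 6.44776×10^7 = 2.722824×10^8 km.
In AU: r₂ = 2.722824×10^8 / 1.496×10^8 = 1.820 AU.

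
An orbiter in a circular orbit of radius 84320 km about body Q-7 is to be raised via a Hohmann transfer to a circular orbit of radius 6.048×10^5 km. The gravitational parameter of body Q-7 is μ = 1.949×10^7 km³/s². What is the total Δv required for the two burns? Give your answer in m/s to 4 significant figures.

Δv = 7808 m/s

Semi-major axis of the transfer orbit: a_t = (84320 + 6.048×10^5)/2 = 3.4456×10^5 km.
Circular speed at r₁: v₁ = √(μ/r₁) = √(1.949×10^7/84320) = 15.2034 km/s.
On the transfer ellipse at r₁, vis-viva gives v_p = √[μ(2/r₁ − 1/a_t)] = 20.1425 km/s.
First burn Δv₁ = |v_p − v₁| = 4.939 km/s.
At r₂, v₂ = √(μ/r₂) = 5.677 km/s.
Transfer-orbit speed at r₂: v_a = √[μ(2/r₂ − 1/a_t)] = 2.808 km/s.
Second burn Δv₂ = |v₂ − v_a| = 2.869 km/s.
Total Δv = Δv₁ + Δv₂ = 7.808 km/s.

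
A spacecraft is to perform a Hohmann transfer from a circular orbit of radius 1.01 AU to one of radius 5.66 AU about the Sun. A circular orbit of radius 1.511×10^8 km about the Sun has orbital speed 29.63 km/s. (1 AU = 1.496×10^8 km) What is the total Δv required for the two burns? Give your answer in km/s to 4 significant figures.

From the circular-orbit relation v² = μ/r at r = 1.511×10^8 km: μ = v²r = (29.63)² × 1.511×10^8 = 1.32656×10^11 km³/s².
In km: r₁ = 1.01 × 1.496×10^8 = 1.51096×10^8 km; r₂ = 5.66 × 1.496×10^8 = 8.46736×10^8 km.
Semi-major axis of the transfer orbit: a_t = (1.51096×10^8 + 8.46736×10^8)/2 = 4.98916×10^8 km.
Circular speed at r₁: v₁ = √(μ/r₁) = √(1.32656×10^11/1.51096×10^8) = 29.630 km/s.
On the transfer ellipse at r₁, vis-viva gives v_p = √[μ(2/r₁ − 1/a_t)] = 38.601 km/s.
First burn Δv₁ = |v_p − v₁| = 8.971 km/s.
At r₂, v₂ = √(μ/r₂) = 12.517 km/s.
Transfer-orbit speed at r₂: v_a = √[μ(2/r₂ − 1/a_t)] = 6.8882 km/s.
Second burn Δv₂ = |v₂ − v_a| = 5.629 km/s.
Δv = Δv₁ + Δv₂ = 8.971 + 5.629 = 14.60 km/s.

Δv = 14.60 km/s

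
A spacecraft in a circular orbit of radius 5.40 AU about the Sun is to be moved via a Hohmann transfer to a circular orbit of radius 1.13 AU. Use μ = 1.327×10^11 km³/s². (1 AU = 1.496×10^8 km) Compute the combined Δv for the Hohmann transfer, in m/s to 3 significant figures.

Δv = 13300 m/s

In km: r₁ = 5.40 × 1.496×10^8 = 8.0784×10^8 km; r₂ = 1.13 × 1.496×10^8 = 1.69048×10^8 km.
Transfer-ellipse semi-major axis a_t = (r₁ + r₂)/2 = (8.0784×10^8 + 1.69048×10^8)/2 = 4.88444×10^8 km.
Circular speed at r₁: v₁ = √(μ/r₁) = √(1.327×10^11/8.0784×10^8) = 12.817 km/s.
On the transfer ellipse at r₁, v² = μ(2/r − 1/a) gives v_a = √[μ(2/r₁ − 1/a_t)] = 7.5400 km/s.
First burn Δv₁ = |v_a − v₁| = 5.277 km/s.
At r₂, v₂ = √(μ/r₂) = 28.018 km/s.
Transfer-orbit speed at r₂: v_p = √[μ(2/r₂ − 1/a_t)] = 36.032 km/s.
Second burn Δv₂ = |v₂ − v_p| = 8.014 km/s.
Δv = Δv₁ + Δv₂ = 5.277 + 8.014 = 13.29 km/s.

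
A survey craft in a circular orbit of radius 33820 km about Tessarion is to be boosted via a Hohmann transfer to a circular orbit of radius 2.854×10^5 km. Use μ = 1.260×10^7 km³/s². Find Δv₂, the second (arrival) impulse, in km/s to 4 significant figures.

Δv₂ = 3.586 km/s

Semi-major axis of the transfer orbit: a_t = (33820 + 2.854×10^5)/2 = 1.5961×10^5 km.
Circular speed at r = 2.854×10^5 km: v_c = √(μ/r) = 6.6444 km/s.
Transfer-orbit speed at the same r (vis-viva, a = a_t): v_t = √[μ(2/r − 1/a_t)] = 3.0585 km/s.
Δv₂ = |v_t − v_c| = |3.0585 − 6.6444| = 3.586 km/s.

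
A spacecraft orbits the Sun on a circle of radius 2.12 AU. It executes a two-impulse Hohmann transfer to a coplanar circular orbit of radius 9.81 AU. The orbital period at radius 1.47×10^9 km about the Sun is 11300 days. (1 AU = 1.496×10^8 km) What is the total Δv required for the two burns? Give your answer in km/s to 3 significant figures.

From Kepler's third law T² = 4π²r³/μ at r = 1.47×10^9 km, T = 11300 days = 11300 × 86400 s = 9.7632×10^8 s: μ = 4π²r³/T² = 1.31561×10^11 km³/s².
In km: r₁ = 2.12 × 1.496×10^8 = 3.17152×10^8 km; r₂ = 9.81 × 1.496×10^8 = 1.467576×10^9 km.
Transfer-ellipse semi-major axis a_t = (r₁ + r₂)/2 = (3.17152×10^8 + 1.467576×10^9)/2 = 8.92364×10^8 km.
Circular speed at r₁: v₁ = √(μ/r₁) = √(1.31561×10^11/3.17152×10^8) = 20.367 km/s.
Transfer-orbit speed at r₁ (v² = μ(2/r − 1/a)): v_p = √[μ(2/r₁ − 1/a_t)] = 26.119 km/s.
First burn Δv₁ = |v_p − v₁| = 5.752 km/s.
Circular speed at r₂: v₂ = √(μ/r₂) = 9.4681 km/s.
Transfer-orbit speed at r₂: v_a = √[μ(2/r₂ − 1/a_t)] = 5.6445 km/s.
Second burn Δv₂ = |v₂ − v_a| = 3.824 km/s.
Total Δv = Δv₁ + Δv₂ = 9.576 km/s.

Δv = 9.58 km/s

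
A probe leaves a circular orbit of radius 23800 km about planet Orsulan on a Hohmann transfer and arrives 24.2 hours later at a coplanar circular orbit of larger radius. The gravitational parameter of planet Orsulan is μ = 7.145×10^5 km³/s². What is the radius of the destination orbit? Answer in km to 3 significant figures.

Transfer time t = 24.2 hours = 87120 s, and t = π√(a_t³/μ).
So a_t = (μ t²/π²)^(1/3) = (7.145×10^5 × (87120)² / π²)^(1/3) = 81905 km.
Since a_t = (r₁ + r₂)/2, r₂ = 2a_t − r₁ = 2×81905 − 23800 = 1.4001×10^5 km.

r₂ = 1.40×10^5 km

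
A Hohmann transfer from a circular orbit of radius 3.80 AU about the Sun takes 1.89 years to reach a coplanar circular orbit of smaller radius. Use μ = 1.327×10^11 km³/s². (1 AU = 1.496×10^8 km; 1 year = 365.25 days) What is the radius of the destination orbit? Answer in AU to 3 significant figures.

In km: r₁ = 3.80 × 1.496×10^8 = 5.6848×10^8 km.
Transfer time t = 1.89 years × 365.25 × 86400 s = 5.9643864×10^7 s, and t = π√(a_t³/μ).
So a_t = (μ t²/π²)^(1/3) = (1.327×10^11 × (5.9643864×10^7)² / π²)^(1/3) = 3.6300×10^8 km.
Since a_t = (r₁ + r₂)/2, r₂ = 2a_t − r₁ = 2×3.6300×10^8 − 5.6848×10^8 = 1.5752×10^8 km.
In AU: r₂ = 1.5752×10^8 / 1.496×10^8 = 1.05 AU.

r₂ = 1.05 AU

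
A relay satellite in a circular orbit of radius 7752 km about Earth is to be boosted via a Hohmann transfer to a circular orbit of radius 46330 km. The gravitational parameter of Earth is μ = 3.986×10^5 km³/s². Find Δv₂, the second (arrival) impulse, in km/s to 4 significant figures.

The Hohmann ellipse has a_t = (r₁ + r₂)/2 = 27041 km.
Circular speed at r = 46330 km: v_c = √(μ/r) = 2.933 km/s.
Vis-viva on the transfer ellipse at r = 46330 km gives v_t = √[μ(2/r − 1/a_t)] = 1.570 km/s.
Δv₂ = |v_t − v_c| = |1.570 − 2.933| = 1.363 km/s.

Δv₂ = 1.363 km/s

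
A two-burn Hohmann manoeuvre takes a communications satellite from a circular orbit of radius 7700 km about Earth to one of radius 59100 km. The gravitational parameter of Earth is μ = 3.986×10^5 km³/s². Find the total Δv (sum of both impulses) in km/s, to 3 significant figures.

Transfer-ellipse semi-major axis a_t = (r₁ + r₂)/2 = (7700 + 59100)/2 = 33400 km.
At r₁ the circular-orbit speed is v₁ = √(μ/r₁) = 7.195 km/s.
Transfer-orbit speed at r₁ (vis-viva equation): v_p = √[μ(2/r₁ − 1/a_t)] = 9.571 km/s.
First burn Δv₁ = |v_p − v₁| = 2.376 km/s.
At r₂, v₂ = √(μ/r₂) = 2.597 km/s.
Transfer-orbit speed at r₂: v_a = √[μ(2/r₂ − 1/a_t)] = 1.247 km/s.
Second burn Δv₂ = |v₂ − v_a| = 1.350 km/s.
Total Δv = Δv₁ + Δv₂ = 3.726 km/s.

Δv = 3.73 km/s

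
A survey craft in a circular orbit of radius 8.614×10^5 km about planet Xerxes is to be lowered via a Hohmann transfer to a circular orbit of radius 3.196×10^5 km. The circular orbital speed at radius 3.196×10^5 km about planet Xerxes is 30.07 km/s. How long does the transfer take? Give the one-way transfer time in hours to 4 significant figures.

t = 23.29 hours

From the circular-orbit relation v² = μ/r at r = 3.196×10^5 km: μ = v²r = (30.07)² × 3.196×10^5 = 2.88984×10^8 km³/s².
The Hohmann ellipse has a_t = (r₁ + r₂)/2 = 5.905×10^5 km.
Half the transfer-orbit period gives t = π√(a_t³/μ) = 83860 s.
Converting: 83860 s ÷ 3600 s/hour = 23.29 hours.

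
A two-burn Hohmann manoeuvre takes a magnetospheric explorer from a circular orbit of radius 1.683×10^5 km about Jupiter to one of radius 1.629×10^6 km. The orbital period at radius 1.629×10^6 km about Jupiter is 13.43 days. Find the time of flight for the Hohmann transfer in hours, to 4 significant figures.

t = 66.03 hours

From Kepler's third law T² = 4π²r³/μ at r = 1.629×10^6 km, T = 13.43 days = 13.43 × 86400 s = 1.160352×10^6 s: μ = 4π²r³/T² = 1.26749×10^8 km³/s².
Transfer-ellipse semi-major axis a_t = (r₁ + r₂)/2 = (1.683×10^5 + 1.629×10^6)/2 = 8.9865×10^5 km.
Half the transfer-orbit period gives t = π√(a_t³/μ) = 2.377×10^5 s.
Converting: 2.377×10^5 s ÷ 3600 s/hour = 66.03 hours.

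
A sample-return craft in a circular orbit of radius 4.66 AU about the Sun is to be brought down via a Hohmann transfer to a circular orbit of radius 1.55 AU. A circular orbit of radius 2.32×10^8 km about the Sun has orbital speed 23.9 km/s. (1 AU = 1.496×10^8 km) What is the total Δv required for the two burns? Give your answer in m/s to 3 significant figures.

Δv = 9430 m/s

From the circular-orbit relation v² = μ/r at r = 2.32×10^8 km: μ = v²r = (23.9)² × 2.32×10^8 = 1.32521×10^11 km³/s².
In km: r₁ = 4.66 × 1.496×10^8 = 6.97136×10^8 km; r₂ = 1.55 × 1.496×10^8 = 2.3188×10^8 km.
The Hohmann ellipse has a_t = (r₁ + r₂)/2 = 4.64508×10^8 km.
Circular speed at r₁: v₁ = √(μ/r₁) = √(1.32521×10^11/6.97136×10^8) = 13.787 km/s.
Transfer-orbit speed at r₁ (v² = μ(2/r − 1/a)): v_a = √[μ(2/r₁ − 1/a_t)] = 9.7413 km/s.
First burn Δv₁ = |v_a − v₁| = 4.046 km/s.
Circular speed at r₂: v₂ = √(μ/r₂) = 23.906 km/s.
Transfer-orbit speed at r₂: v_p = √[μ(2/r₂ − 1/a_t)] = 29.287 km/s.
Second burn Δv₂ = |v₂ − v_p| = 5.381 km/s.
Δv = Δv₁ + Δv₂ = 4.046 + 5.381 = 9.427 km/s.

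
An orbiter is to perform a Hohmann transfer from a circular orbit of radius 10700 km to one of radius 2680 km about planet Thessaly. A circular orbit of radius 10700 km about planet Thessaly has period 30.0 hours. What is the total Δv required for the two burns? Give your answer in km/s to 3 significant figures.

Δv = 0.558 km/s

From Kepler's third law T² = 4π²r³/μ at r = 10700 km, T = 30.0 hours = 30.0 × 3600 s = 1.080×10^5 s: μ = 4π²r³/T² = 4146.33 km³/s².
Semi-major axis of the transfer orbit: a_t = (10700 + 2680)/2 = 6690 km.
Circular speed at r₁: v₁ = √(μ/r₁) = √(4146.33/10700) = 0.6225 km/s.
Transfer-orbit speed at r₁ (v² = μ(2/r − 1/a)): v_a = √[μ(2/r₁ − 1/a_t)] = 0.3940 km/s.
First burn Δv₁ = |v_a − v₁| = 0.2285 km/s.
Circular speed at r₂: v₂ = √(μ/r₂) = 1.24384 km/s.
Transfer-orbit speed at r₂: v_p = √[μ(2/r₂ − 1/a_t)] = 1.57305 km/s.
Second burn Δv₂ = |v₂ − v_p| = 0.3292 km/s.
Total Δv = Δv₁ + Δv₂ = 0.5577 km/s.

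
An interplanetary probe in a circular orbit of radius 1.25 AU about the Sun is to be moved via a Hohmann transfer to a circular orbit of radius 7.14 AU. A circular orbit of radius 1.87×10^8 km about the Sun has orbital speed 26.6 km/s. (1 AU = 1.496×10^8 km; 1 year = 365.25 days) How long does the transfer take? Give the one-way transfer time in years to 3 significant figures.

From the circular-orbit relation v² = μ/r at r = 1.87×10^8 km: μ = v²r = (26.6)² × 1.87×10^8 = 1.32314×10^11 km³/s².
In km: r₁ = 1.25 × 1.496×10^8 = 1.870×10^8 km; r₂ = 7.14 × 1.496×10^8 = 1.068144×10^9 km.
Transfer-ellipse semi-major axis a_t = (r₁ + r₂)/2 = (1.870×10^8 + 1.068144×10^9)/2 = 6.27572×10^8 km.
Transfer time t = π√(a_t³/μ) = π√((6.27572×10^8)³ / 1.32314×10^11) = 1.358×10^8 s.
Converting: 1.358×10^8 s ÷ 3.15576×10^7 s/year (365.25 × 86400) = 4.30 years.

t = 4.30 years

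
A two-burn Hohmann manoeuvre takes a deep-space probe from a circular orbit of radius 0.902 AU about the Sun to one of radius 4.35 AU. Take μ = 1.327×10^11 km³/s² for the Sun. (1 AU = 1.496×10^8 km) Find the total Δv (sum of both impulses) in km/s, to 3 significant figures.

Δv = 14.9 km/s

In km: r₁ = 0.902 × 1.496×10^8 = 1.349392×10^8 km; r₂ = 4.35 × 1.496×10^8 = 6.5076×10^8 km.
The Hohmann ellipse has a_t = (r₁ + r₂)/2 = 3.928496×10^8 km.
At r₁ the circular-orbit speed is v₁ = √(μ/r₁) = 31.359 km/s.
On the transfer ellipse at r₁, v² = μ(2/r − 1/a) gives v_p = √[μ(2/r₁ − 1/a_t)] = 40.361 km/s.
First burn Δv₁ = |v_p − v₁| = 9.002 km/s.
Circular speed at r₂: v₂ = √(μ/r₂) = 14.28 km/s.
Transfer-orbit speed at r₂: v_a = √[μ(2/r₂ − 1/a_t)] = 8.369 km/s.
Second burn Δv₂ = |v₂ − v_a| = 5.911 km/s.
Δv = Δv₁ + Δv₂ = 9.002 + 5.911 = 14.91 km/s.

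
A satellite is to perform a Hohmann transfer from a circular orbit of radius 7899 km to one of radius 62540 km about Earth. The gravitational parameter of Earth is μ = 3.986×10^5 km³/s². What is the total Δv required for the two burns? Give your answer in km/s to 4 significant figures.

Δv = 3.691 km/s

Semi-major axis of the transfer orbit: a_t = (7899 + 62540)/2 = 35219.5 km.
At r₁ the circular-orbit speed is v₁ = √(μ/r₁) = 7.104 km/s.
On the transfer ellipse at r₁, vis-viva equation gives v_p = √[μ(2/r₁ − 1/a_t)] = 9.466 km/s.
First burn Δv₁ = |v_p − v₁| = 2.362 km/s.
Circular speed at r₂: v₂ = √(μ/r₂) = 2.525 km/s.
Transfer-orbit speed at r₂: v_a = √[μ(2/r₂ − 1/a_t)] = 1.196 km/s.
Second burn Δv₂ = |v₂ − v_a| = 1.329 km/s.
Δv = Δv₁ + Δv₂ = 2.362 + 1.329 = 3.691 km/s.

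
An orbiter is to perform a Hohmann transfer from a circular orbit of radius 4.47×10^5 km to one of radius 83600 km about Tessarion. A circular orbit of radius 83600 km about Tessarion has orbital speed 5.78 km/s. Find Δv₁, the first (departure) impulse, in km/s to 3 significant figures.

From the circular-orbit relation v² = μ/r at r = 83600 km: μ = v²r = (5.78)² × 83600 = 2.79294×10^6 km³/s².
Transfer-ellipse semi-major axis a_t = (r₁ + r₂)/2 = (4.470×10^5 + 83600)/2 = 2.653×10^5 km.
On the circular orbit at r = 4.470×10^5 km, v_c = √(μ/r) = 2.4996 km/s.
Transfer-orbit speed at the same r (vis-viva, a = a_t): v_t = √[μ(2/r − 1/a_t)] = 1.4032 km/s.
Δv₁ = |v_t − v_c| = |1.4032 − 2.4996| = 1.096 km/s.

Δv₁ = 1.10 km/s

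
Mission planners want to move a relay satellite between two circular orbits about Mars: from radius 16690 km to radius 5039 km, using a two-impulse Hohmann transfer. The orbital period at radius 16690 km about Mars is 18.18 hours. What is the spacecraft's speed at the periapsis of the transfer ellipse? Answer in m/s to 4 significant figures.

v = 3614 m/s

From Kepler's third law T² = 4π²r³/μ at r = 16690 km, T = 18.18 hours = 18.18 × 3600 s = 65448 s: μ = 4π²r³/T² = 42848.5 km³/s².
Semi-major axis of the transfer orbit: a_t = (16690 + 5039)/2 = 10864.5 km.
The periapsis of the transfer ellipse is at r = 5039 km.
Applying v² = μ(2/r − 1/a_t): v = 3.614 km/s.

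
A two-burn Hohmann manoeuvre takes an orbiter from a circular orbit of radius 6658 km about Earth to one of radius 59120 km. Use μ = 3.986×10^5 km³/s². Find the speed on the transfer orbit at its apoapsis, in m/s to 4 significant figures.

v = 1168 m/s

Semi-major axis of the transfer orbit: a_t = (6658 + 59120)/2 = 32889 km.
The apoapsis of the transfer ellipse is at r = 59120 km.
From the vis-viva equation, v = √[μ(2/r − 1/a_t)] = 1.168 km/s.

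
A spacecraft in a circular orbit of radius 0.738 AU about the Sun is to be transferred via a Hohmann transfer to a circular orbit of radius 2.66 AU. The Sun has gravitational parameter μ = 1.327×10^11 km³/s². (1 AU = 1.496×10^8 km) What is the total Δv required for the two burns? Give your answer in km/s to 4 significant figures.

In km: r₁ = 0.738 × 1.496×10^8 = 1.104048×10^8 km; r₂ = 2.66 × 1.496×10^8 = 3.97936×10^8 km.
Semi-major axis of the transfer orbit: a_t = (1.104048×10^8 + 3.97936×10^8)/2 = 2.541704×10^8 km.
Circular speed at r₁: v₁ = √(μ/r₁) = √(1.327×10^11/1.104048×10^8) = 34.669 km/s.
On the transfer ellipse at r₁, v² = μ(2/r − 1/a) gives v_p = √[μ(2/r₁ − 1/a_t)] = 43.380 km/s.
First burn Δv₁ = |v_p − v₁| = 8.711 km/s.
At r₂, v₂ = √(μ/r₂) = 18.261 km/s.
Transfer-orbit speed at r₂: v_a = √[μ(2/r₂ − 1/a_t)] = 12.035 km/s.
Second burn Δv₂ = |v₂ − v_a| = 6.226 km/s.
Total Δv = Δv₁ + Δv₂ = 14.94 km/s.

Δv = 14.94 km/s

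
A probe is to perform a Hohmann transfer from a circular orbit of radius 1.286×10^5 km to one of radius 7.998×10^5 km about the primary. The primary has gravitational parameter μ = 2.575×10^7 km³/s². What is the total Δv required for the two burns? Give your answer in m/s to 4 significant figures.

Δv = 7111 m/s

Semi-major axis of the transfer orbit: a_t = (1.286×10^5 + 7.998×10^5)/2 = 4.642×10^5 km.
At r₁ the circular-orbit speed is v₁ = √(μ/r₁) = 14.15038 km/s.
On the transfer ellipse at r₁, vis-viva gives v_p = √[μ(2/r₁ − 1/a_t)] = 18.57404 km/s.
First burn Δv₁ = |v_p − v₁| = 4.4237 km/s.
Circular speed at r₂: v₂ = √(μ/r₂) = 5.6741 km/s.
Transfer-orbit speed at r₂: v_a = √[μ(2/r₂ − 1/a_t)] = 2.9865 km/s.
Second burn Δv₂ = |v₂ − v_a| = 2.6876 km/s.
Δv = Δv₁ + Δv₂ = 4.4237 + 2.6876 = 7.111 km/s.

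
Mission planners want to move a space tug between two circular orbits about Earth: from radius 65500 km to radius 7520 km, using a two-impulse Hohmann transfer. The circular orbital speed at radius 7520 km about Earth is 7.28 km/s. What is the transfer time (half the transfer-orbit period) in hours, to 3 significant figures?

From the circular-orbit relation v² = μ/r at r = 7520 km: μ = v²r = (7.28)² × 7520 = 3.98548×10^5 km³/s².
Transfer-ellipse semi-major axis a_t = (r₁ + r₂)/2 = (65500 + 7520)/2 = 36510 km.
By Kepler's third law the transfer-orbit period is T = 2π√(a_t³/μ), so t = T/2 = 34720 s.
Converting: 34720 s ÷ 3600 s/hour = 9.64 hours.

t = 9.64 hours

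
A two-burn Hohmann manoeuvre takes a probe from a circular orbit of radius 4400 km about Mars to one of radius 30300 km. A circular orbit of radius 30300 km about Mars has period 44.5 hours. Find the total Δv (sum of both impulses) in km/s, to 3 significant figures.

From Kepler's third law T² = 4π²r³/μ at r = 30300 km, T = 44.5 hours = 44.5 × 3600 s = 1.602×10^5 s: μ = 4π²r³/T² = 42792.0 km³/s².
Transfer-ellipse semi-major axis a_t = (r₁ + r₂)/2 = (4400 + 30300)/2 = 17350 km.
At r₁ the circular-orbit speed is v₁ = √(μ/r₁) = 3.1186 km/s.
On the transfer ellipse at r₁, v² = μ(2/r − 1/a) gives v_p = √[μ(2/r₁ − 1/a_t)] = 4.1212 km/s.
First burn Δv₁ = |v_p − v₁| = 1.003 km/s.
At r₂, v₂ = √(μ/r₂) = 1.1884 km/s.
Transfer-orbit speed at r₂: v_a = √[μ(2/r₂ − 1/a_t)] = 0.59846 km/s.
Second burn Δv₂ = |v₂ − v_a| = 0.5899 km/s.
Total Δv = Δv₁ + Δv₂ = 1.593 km/s.

Δv = 1.59 km/s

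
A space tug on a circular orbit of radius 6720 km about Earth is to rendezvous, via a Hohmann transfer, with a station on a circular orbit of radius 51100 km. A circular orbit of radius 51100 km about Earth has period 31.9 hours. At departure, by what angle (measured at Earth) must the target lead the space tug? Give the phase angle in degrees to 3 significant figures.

From Kepler's third law T² = 4π²r³/μ at r = 51100 km, T = 31.9 hours = 31.9 × 3600 s = 1.1484×10^5 s: μ = 4π²r³/T² = 3.99426×10^5 km³/s².
The Hohmann ellipse has a_t = (r₁ + r₂)/2 = 28910 km.
Transfer time t = π√(a_t³/μ) = 24430 s.
The target's mean motion on its circular orbit is ω₂ = √(μ/r₂³) = 5.471×10^-5 rad/s.
Angle swept by the target during transfer: ω₂·t = 1.337 rad = 76.60°.
Arrival is 180° from departure on the ellipse, so φ = 180° − 76.60° = 103°.

φ = 103°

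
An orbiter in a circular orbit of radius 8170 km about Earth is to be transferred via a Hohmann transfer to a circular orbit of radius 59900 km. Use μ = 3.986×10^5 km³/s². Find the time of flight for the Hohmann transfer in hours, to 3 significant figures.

Transfer-ellipse semi-major axis a_t = (r₁ + r₂)/2 = (8170 + 59900)/2 = 34035 km.
Half the transfer-orbit period gives t = π√(a_t³/μ) = 31240 s.
Converting: 31240 s ÷ 3600 s/hour = 8.68 hours.

t = 8.68 hours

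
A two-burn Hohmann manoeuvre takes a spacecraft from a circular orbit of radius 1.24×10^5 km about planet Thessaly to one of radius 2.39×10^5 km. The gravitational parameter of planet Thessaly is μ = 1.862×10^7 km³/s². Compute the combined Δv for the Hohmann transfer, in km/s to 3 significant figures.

Δv = 3.34 km/s

Transfer-ellipse semi-major axis a_t = (r₁ + r₂)/2 = (1.240×10^5 + 2.390×10^5)/2 = 1.815×10^5 km.
At r₁ the circular-orbit speed is v₁ = √(μ/r₁) = 12.254 km/s.
Transfer-orbit speed at r₁ (vis-viva equation): v_p = √[μ(2/r₁ − 1/a_t)] = 14.062 km/s.
First burn Δv₁ = |v_p − v₁| = 1.808 km/s.
At r₂, v₂ = √(μ/r₂) = 8.827 km/s.
Transfer-orbit speed at r₂: v_a = √[μ(2/r₂ − 1/a_t)] = 7.296 km/s.
Second burn Δv₂ = |v₂ − v_a| = 1.531 km/s.
Δv = Δv₁ + Δv₂ = 1.808 + 1.531 = 3.339 km/s.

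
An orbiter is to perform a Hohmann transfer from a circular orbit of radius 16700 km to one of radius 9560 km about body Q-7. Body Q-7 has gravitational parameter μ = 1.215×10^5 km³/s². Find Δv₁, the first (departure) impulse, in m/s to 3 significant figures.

Δv₁ = 396 m/s

Semi-major axis of the transfer orbit: a_t = (16700 + 9560)/2 = 13130 km.
On the circular orbit at r = 16700 km, v_c = √(μ/r) = 2.6973 km/s.
Transfer-orbit speed at the same r (vis-viva, a = a_t): v_t = √[μ(2/r − 1/a_t)] = 2.3016 km/s.
Δv₁ = |v_t − v_c| = |2.3016 − 2.6973| = 0.3957 km/s.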